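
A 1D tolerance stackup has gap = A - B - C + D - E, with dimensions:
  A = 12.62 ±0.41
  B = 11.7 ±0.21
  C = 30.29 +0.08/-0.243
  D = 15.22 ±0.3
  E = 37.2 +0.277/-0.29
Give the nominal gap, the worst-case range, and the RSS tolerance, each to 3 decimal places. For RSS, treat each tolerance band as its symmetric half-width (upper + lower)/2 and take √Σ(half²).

nominal=-51.350 wc=[-52.627,-49.897] rss=0.639

Stack each dimension's contribution:
  +A: nom +12.620 → Σnom=12.620; wc +0.410/-0.410 → slack +0.410/-0.410; half-tol=0.410, Σhalf²=0.168100
  -B: nom -11.700 → Σnom=0.920; wc +0.210/-0.210 → slack +0.620/-0.620; half-tol=0.210, Σhalf²=0.212200
  -C: nom -30.290 → Σnom=-29.370; wc +0.243/-0.080 → slack +0.863/-0.700; half-tol=0.162, Σhalf²=0.238282
  +D: nom +15.220 → Σnom=-14.150; wc +0.300/-0.300 → slack +1.163/-1.000; half-tol=0.300, Σhalf²=0.328282
  -E: nom -37.200 → Σnom=-51.350; wc +0.290/-0.277 → slack +1.453/-1.277; half-tol=0.283, Σhalf²=0.408654
Nominal = -51.350. Worst-case = [-51.350 - 1.277, -51.350 + 1.453] = [-52.627, -49.897]. RSS = √0.408654 = 0.639.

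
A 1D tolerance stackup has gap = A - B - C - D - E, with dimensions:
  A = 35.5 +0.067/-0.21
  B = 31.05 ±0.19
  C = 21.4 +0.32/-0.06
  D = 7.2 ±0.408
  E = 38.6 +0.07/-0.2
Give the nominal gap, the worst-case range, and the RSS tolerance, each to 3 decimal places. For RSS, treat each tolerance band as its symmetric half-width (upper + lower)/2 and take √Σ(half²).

nominal=-62.750 wc=[-63.948,-61.825] rss=0.525

Stack each dimension's contribution:
  +A: nom +35.500 → Σnom=35.500; wc +0.067/-0.210 → slack +0.067/-0.210; half-tol=0.139, Σhalf²=0.019182
  -B: nom -31.050 → Σnom=4.450; wc +0.190/-0.190 → slack +0.257/-0.400; half-tol=0.190, Σhalf²=0.055282
  -C: nom -21.400 → Σnom=-16.950; wc +0.060/-0.320 → slack +0.317/-0.720; half-tol=0.190, Σhalf²=0.091382
  -D: nom -7.200 → Σnom=-24.150; wc +0.408/-0.408 → slack +0.725/-1.128; half-tol=0.408, Σhalf²=0.257846
  -E: nom -38.600 → Σnom=-62.750; wc +0.200/-0.070 → slack +0.925/-1.198; half-tol=0.135, Σhalf²=0.276071
Nominal = -62.750. Worst-case = [-62.750 - 1.198, -62.750 + 0.925] = [-63.948, -61.825]. RSS = √0.276071 = 0.525.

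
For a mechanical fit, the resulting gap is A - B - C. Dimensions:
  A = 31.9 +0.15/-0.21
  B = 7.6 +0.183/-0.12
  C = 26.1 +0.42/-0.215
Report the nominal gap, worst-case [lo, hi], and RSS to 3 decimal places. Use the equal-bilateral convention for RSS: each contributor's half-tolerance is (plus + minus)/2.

Stack each dimension's contribution:
  +A: nom +31.900 → Σnom=31.900; wc +0.150/-0.210 → slack +0.150/-0.210; half-tol=0.180, Σhalf²=0.032400
  -B: nom -7.600 → Σnom=24.300; wc +0.120/-0.183 → slack +0.270/-0.393; half-tol=0.151, Σhalf²=0.055352
  -C: nom -26.100 → Σnom=-1.800; wc +0.215/-0.420 → slack +0.485/-0.813; half-tol=0.318, Σhalf²=0.156159
Nominal = -1.800. Worst-case = [-1.800 - 0.813, -1.800 + 0.485] = [-2.613, -1.315]. RSS = √0.156159 = 0.395.

nominal=-1.800 wc=[-2.613,-1.315] rss=0.395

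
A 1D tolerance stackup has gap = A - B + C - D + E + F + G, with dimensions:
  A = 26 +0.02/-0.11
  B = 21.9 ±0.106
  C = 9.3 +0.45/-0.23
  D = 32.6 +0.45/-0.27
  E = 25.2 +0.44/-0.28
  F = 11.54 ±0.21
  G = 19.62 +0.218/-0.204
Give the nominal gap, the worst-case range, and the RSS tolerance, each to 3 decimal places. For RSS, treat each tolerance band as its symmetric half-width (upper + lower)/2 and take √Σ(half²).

Stack each dimension's contribution:
  +A: nom +26.000 → Σnom=26.000; wc +0.020/-0.110 → slack +0.020/-0.110; half-tol=0.065, Σhalf²=0.004225
  -B: nom -21.900 → Σnom=4.100; wc +0.106/-0.106 → slack +0.126/-0.216; half-tol=0.106, Σhalf²=0.015461
  +C: nom +9.300 → Σnom=13.400; wc +0.450/-0.230 → slack +0.576/-0.446; half-tol=0.340, Σhalf²=0.131061
  -D: nom -32.600 → Σnom=-19.200; wc +0.270/-0.450 → slack +0.846/-0.896; half-tol=0.360, Σhalf²=0.260661
  +E: nom +25.200 → Σnom=6.000; wc +0.440/-0.280 → slack +1.286/-1.176; half-tol=0.360, Σhalf²=0.390261
  +F: nom +11.540 → Σnom=17.540; wc +0.210/-0.210 → slack +1.496/-1.386; half-tol=0.210, Σhalf²=0.434361
  +G: nom +19.620 → Σnom=37.160; wc +0.218/-0.204 → slack +1.714/-1.590; half-tol=0.211, Σhalf²=0.478882
Nominal = 37.160. Worst-case = [37.160 - 1.590, 37.160 + 1.714] = [35.570, 38.874]. RSS = √0.478882 = 0.692.

nominal=37.160 wc=[35.570,38.874] rss=0.692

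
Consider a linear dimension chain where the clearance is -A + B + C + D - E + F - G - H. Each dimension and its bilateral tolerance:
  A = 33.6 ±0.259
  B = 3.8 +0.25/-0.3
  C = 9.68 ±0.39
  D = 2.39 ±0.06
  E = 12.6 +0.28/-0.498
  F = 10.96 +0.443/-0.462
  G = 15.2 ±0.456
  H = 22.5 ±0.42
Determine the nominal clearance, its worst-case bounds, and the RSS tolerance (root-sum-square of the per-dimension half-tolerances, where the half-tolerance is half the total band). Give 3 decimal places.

Stack each dimension's contribution:
  -A: nom -33.600 → Σnom=-33.600; wc +0.259/-0.259 → slack +0.259/-0.259; half-tol=0.259, Σhalf²=0.067081
  +B: nom +3.800 → Σnom=-29.800; wc +0.250/-0.300 → slack +0.509/-0.559; half-tol=0.275, Σhalf²=0.142706
  +C: nom +9.680 → Σnom=-20.120; wc +0.390/-0.390 → slack +0.899/-0.949; half-tol=0.390, Σhalf²=0.294806
  +D: nom +2.390 → Σnom=-17.730; wc +0.060/-0.060 → slack +0.959/-1.009; half-tol=0.060, Σhalf²=0.298406
  -E: nom -12.600 → Σnom=-30.330; wc +0.498/-0.280 → slack +1.457/-1.289; half-tol=0.389, Σhalf²=0.449727
  +F: nom +10.960 → Σnom=-19.370; wc +0.443/-0.462 → slack +1.900/-1.751; half-tol=0.453, Σhalf²=0.654483
  -G: nom -15.200 → Σnom=-34.570; wc +0.456/-0.456 → slack +2.356/-2.207; half-tol=0.456, Σhalf²=0.862419
  -H: nom -22.500 → Σnom=-57.070; wc +0.420/-0.420 → slack +2.776/-2.627; half-tol=0.420, Σhalf²=1.038819
Nominal = -57.070. Worst-case = [-57.070 - 2.627, -57.070 + 2.776] = [-59.697, -54.294]. RSS = √1.038819 = 1.019.

nominal=-57.070 wc=[-59.697,-54.294] rss=1.019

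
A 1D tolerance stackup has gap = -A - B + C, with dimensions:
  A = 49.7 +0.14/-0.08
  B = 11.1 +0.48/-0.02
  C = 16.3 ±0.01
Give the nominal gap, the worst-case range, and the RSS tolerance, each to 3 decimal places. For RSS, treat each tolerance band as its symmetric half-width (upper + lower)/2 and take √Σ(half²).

nominal=-44.500 wc=[-45.130,-44.390] rss=0.273

Stack each dimension's contribution:
  -A: nom -49.700 → Σnom=-49.700; wc +0.080/-0.140 → slack +0.080/-0.140; half-tol=0.110, Σhalf²=0.012100
  -B: nom -11.100 → Σnom=-60.800; wc +0.020/-0.480 → slack +0.100/-0.620; half-tol=0.250, Σhalf²=0.074600
  +C: nom +16.300 → Σnom=-44.500; wc +0.010/-0.010 → slack +0.110/-0.630; half-tol=0.010, Σhalf²=0.074700
Nominal = -44.500. Worst-case = [-44.500 - 0.630, -44.500 + 0.110] = [-45.130, -44.390]. RSS = √0.074700 = 0.273.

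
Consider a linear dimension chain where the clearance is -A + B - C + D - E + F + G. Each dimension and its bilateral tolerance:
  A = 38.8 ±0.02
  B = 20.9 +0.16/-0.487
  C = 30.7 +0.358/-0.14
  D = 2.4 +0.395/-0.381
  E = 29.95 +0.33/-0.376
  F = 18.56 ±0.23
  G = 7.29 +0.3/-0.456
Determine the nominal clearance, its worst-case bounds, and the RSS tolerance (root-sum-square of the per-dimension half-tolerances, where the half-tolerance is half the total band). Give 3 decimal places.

nominal=-50.300 wc=[-52.562,-48.679] rss=0.799

Stack each dimension's contribution:
  -A: nom -38.800 → Σnom=-38.800; wc +0.020/-0.020 → slack +0.020/-0.020; half-tol=0.020, Σhalf²=0.000400
  +B: nom +20.900 → Σnom=-17.900; wc +0.160/-0.487 → slack +0.180/-0.507; half-tol=0.324, Σhalf²=0.105052
  -C: nom -30.700 → Σnom=-48.600; wc +0.140/-0.358 → slack +0.320/-0.865; half-tol=0.249, Σhalf²=0.167053
  +D: nom +2.400 → Σnom=-46.200; wc +0.395/-0.381 → slack +0.715/-1.246; half-tol=0.388, Σhalf²=0.317597
  -E: nom -29.950 → Σnom=-76.150; wc +0.376/-0.330 → slack +1.091/-1.576; half-tol=0.353, Σhalf²=0.442206
  +F: nom +18.560 → Σnom=-57.590; wc +0.230/-0.230 → slack +1.321/-1.806; half-tol=0.230, Σhalf²=0.495106
  +G: nom +7.290 → Σnom=-50.300; wc +0.300/-0.456 → slack +1.621/-2.262; half-tol=0.378, Σhalf²=0.637990
Nominal = -50.300. Worst-case = [-50.300 - 2.262, -50.300 + 1.621] = [-52.562, -48.679]. RSS = √0.637990 = 0.799.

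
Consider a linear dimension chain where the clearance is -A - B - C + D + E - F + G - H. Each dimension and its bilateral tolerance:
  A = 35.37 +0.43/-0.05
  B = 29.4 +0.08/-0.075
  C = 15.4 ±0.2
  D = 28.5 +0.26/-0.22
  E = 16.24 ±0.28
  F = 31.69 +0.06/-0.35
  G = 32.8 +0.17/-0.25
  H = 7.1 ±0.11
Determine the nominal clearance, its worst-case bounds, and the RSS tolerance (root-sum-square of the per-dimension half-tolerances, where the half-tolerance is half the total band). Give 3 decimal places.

nominal=-41.420 wc=[-43.050,-39.925] rss=0.581

Stack each dimension's contribution:
  -A: nom -35.370 → Σnom=-35.370; wc +0.050/-0.430 → slack +0.050/-0.430; half-tol=0.240, Σhalf²=0.057600
  -B: nom -29.400 → Σnom=-64.770; wc +0.075/-0.080 → slack +0.125/-0.510; half-tol=0.077, Σhalf²=0.063606
  -C: nom -15.400 → Σnom=-80.170; wc +0.200/-0.200 → slack +0.325/-0.710; half-tol=0.200, Σhalf²=0.103606
  +D: nom +28.500 → Σnom=-51.670; wc +0.260/-0.220 → slack +0.585/-0.930; half-tol=0.240, Σhalf²=0.161206
  +E: nom +16.240 → Σnom=-35.430; wc +0.280/-0.280 → slack +0.865/-1.210; half-tol=0.280, Σhalf²=0.239606
  -F: nom -31.690 → Σnom=-67.120; wc +0.350/-0.060 → slack +1.215/-1.270; half-tol=0.205, Σhalf²=0.281631
  +G: nom +32.800 → Σnom=-34.320; wc +0.170/-0.250 → slack +1.385/-1.520; half-tol=0.210, Σhalf²=0.325731
  -H: nom -7.100 → Σnom=-41.420; wc +0.110/-0.110 → slack +1.495/-1.630; half-tol=0.110, Σhalf²=0.337831
Nominal = -41.420. Worst-case = [-41.420 - 1.630, -41.420 + 1.495] = [-43.050, -39.925]. RSS = √0.337831 = 0.581.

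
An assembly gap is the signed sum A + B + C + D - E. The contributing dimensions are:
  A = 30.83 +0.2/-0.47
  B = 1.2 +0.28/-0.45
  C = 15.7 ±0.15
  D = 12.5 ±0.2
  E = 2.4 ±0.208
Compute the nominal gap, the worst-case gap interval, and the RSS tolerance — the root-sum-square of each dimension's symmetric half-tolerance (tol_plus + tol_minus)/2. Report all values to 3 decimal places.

nominal=57.830 wc=[56.352,58.868] rss=0.593

Stack each dimension's contribution:
  +A: nom +30.830 → Σnom=30.830; wc +0.200/-0.470 → slack +0.200/-0.470; half-tol=0.335, Σhalf²=0.112225
  +B: nom +1.200 → Σnom=32.030; wc +0.280/-0.450 → slack +0.480/-0.920; half-tol=0.365, Σhalf²=0.245450
  +C: nom +15.700 → Σnom=47.730; wc +0.150/-0.150 → slack +0.630/-1.070; half-tol=0.150, Σhalf²=0.267950
  +D: nom +12.500 → Σnom=60.230; wc +0.200/-0.200 → slack +0.830/-1.270; half-tol=0.200, Σhalf²=0.307950
  -E: nom -2.400 → Σnom=57.830; wc +0.208/-0.208 → slack +1.038/-1.478; half-tol=0.208, Σhalf²=0.351214
Nominal = 57.830. Worst-case = [57.830 - 1.478, 57.830 + 1.038] = [56.352, 58.868]. RSS = √0.351214 = 0.593.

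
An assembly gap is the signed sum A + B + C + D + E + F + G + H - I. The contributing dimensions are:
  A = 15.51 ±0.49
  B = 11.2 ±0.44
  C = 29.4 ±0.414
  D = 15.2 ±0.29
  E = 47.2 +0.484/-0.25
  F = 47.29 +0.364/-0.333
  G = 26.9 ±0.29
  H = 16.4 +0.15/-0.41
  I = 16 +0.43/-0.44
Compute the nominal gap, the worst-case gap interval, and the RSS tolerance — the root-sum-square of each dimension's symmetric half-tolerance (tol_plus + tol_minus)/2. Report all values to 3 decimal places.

Stack each dimension's contribution:
  +A: nom +15.510 → Σnom=15.510; wc +0.490/-0.490 → slack +0.490/-0.490; half-tol=0.490, Σhalf²=0.240100
  +B: nom +11.200 → Σnom=26.710; wc +0.440/-0.440 → slack +0.930/-0.930; half-tol=0.440, Σhalf²=0.433700
  +C: nom +29.400 → Σnom=56.110; wc +0.414/-0.414 → slack +1.344/-1.344; half-tol=0.414, Σhalf²=0.605096
  +D: nom +15.200 → Σnom=71.310; wc +0.290/-0.290 → slack +1.634/-1.634; half-tol=0.290, Σhalf²=0.689196
  +E: nom +47.200 → Σnom=118.510; wc +0.484/-0.250 → slack +2.118/-1.884; half-tol=0.367, Σhalf²=0.823885
  +F: nom +47.290 → Σnom=165.800; wc +0.364/-0.333 → slack +2.482/-2.217; half-tol=0.349, Σhalf²=0.945337
  +G: nom +26.900 → Σnom=192.700; wc +0.290/-0.290 → slack +2.772/-2.507; half-tol=0.290, Σhalf²=1.029437
  +H: nom +16.400 → Σnom=209.100; wc +0.150/-0.410 → slack +2.922/-2.917; half-tol=0.280, Σhalf²=1.107837
  -I: nom -16.000 → Σnom=193.100; wc +0.440/-0.430 → slack +3.362/-3.347; half-tol=0.435, Σhalf²=1.297062
Nominal = 193.100. Worst-case = [193.100 - 3.347, 193.100 + 3.362] = [189.753, 196.462]. RSS = √1.297062 = 1.139.

nominal=193.100 wc=[189.753,196.462] rss=1.139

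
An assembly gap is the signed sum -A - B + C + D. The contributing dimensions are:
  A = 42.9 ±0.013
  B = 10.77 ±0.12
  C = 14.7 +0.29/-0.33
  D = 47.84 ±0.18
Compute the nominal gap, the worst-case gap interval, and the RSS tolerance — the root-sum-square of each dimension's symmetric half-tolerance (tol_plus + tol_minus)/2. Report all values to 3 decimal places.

Stack each dimension's contribution:
  -A: nom -42.900 → Σnom=-42.900; wc +0.013/-0.013 → slack +0.013/-0.013; half-tol=0.013, Σhalf²=0.000169
  -B: nom -10.770 → Σnom=-53.670; wc +0.120/-0.120 → slack +0.133/-0.133; half-tol=0.120, Σhalf²=0.014569
  +C: nom +14.700 → Σnom=-38.970; wc +0.290/-0.330 → slack +0.423/-0.463; half-tol=0.310, Σhalf²=0.110669
  +D: nom +47.840 → Σnom=8.870; wc +0.180/-0.180 → slack +0.603/-0.643; half-tol=0.180, Σhalf²=0.143069
Nominal = 8.870. Worst-case = [8.870 - 0.643, 8.870 + 0.603] = [8.227, 9.473]. RSS = √0.143069 = 0.378.

nominal=8.870 wc=[8.227,9.473] rss=0.378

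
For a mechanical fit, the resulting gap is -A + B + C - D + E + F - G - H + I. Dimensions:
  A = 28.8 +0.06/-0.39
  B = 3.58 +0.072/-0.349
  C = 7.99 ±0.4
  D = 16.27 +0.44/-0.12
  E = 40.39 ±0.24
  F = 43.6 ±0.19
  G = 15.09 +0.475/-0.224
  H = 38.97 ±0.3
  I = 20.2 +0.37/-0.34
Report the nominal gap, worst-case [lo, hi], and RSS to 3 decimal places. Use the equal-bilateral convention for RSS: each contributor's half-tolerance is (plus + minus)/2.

Stack each dimension's contribution:
  -A: nom -28.800 → Σnom=-28.800; wc +0.390/-0.060 → slack +0.390/-0.060; half-tol=0.225, Σhalf²=0.050625
  +B: nom +3.580 → Σnom=-25.220; wc +0.072/-0.349 → slack +0.462/-0.409; half-tol=0.210, Σhalf²=0.094935
  +C: nom +7.990 → Σnom=-17.230; wc +0.400/-0.400 → slack +0.862/-0.809; half-tol=0.400, Σhalf²=0.254935
  -D: nom -16.270 → Σnom=-33.500; wc +0.120/-0.440 → slack +0.982/-1.249; half-tol=0.280, Σhalf²=0.333335
  +E: nom +40.390 → Σnom=6.890; wc +0.240/-0.240 → slack +1.222/-1.489; half-tol=0.240, Σhalf²=0.390935
  +F: nom +43.600 → Σnom=50.490; wc +0.190/-0.190 → slack +1.412/-1.679; half-tol=0.190, Σhalf²=0.427035
  -G: nom -15.090 → Σnom=35.400; wc +0.224/-0.475 → slack +1.636/-2.154; half-tol=0.349, Σhalf²=0.549186
  -H: nom -38.970 → Σnom=-3.570; wc +0.300/-0.300 → slack +1.936/-2.454; half-tol=0.300, Σhalf²=0.639186
  +I: nom +20.200 → Σnom=16.630; wc +0.370/-0.340 → slack +2.306/-2.794; half-tol=0.355, Σhalf²=0.765211
Nominal = 16.630. Worst-case = [16.630 - 2.794, 16.630 + 2.306] = [13.836, 18.936]. RSS = √0.765211 = 0.875.

nominal=16.630 wc=[13.836,18.936] rss=0.875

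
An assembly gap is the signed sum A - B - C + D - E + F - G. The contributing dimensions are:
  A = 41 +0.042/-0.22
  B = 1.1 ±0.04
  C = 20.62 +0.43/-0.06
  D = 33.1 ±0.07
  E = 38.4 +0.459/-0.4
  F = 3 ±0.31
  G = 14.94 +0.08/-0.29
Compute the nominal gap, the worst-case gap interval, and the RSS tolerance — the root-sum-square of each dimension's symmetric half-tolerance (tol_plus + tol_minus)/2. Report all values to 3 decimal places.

Stack each dimension's contribution:
  +A: nom +41.000 → Σnom=41.000; wc +0.042/-0.220 → slack +0.042/-0.220; half-tol=0.131, Σhalf²=0.017161
  -B: nom -1.100 → Σnom=39.900; wc +0.040/-0.040 → slack +0.082/-0.260; half-tol=0.040, Σhalf²=0.018761
  -C: nom -20.620 → Σnom=19.280; wc +0.060/-0.430 → slack +0.142/-0.690; half-tol=0.245, Σhalf²=0.078786
  +D: nom +33.100 → Σnom=52.380; wc +0.070/-0.070 → slack +0.212/-0.760; half-tol=0.070, Σhalf²=0.083686
  -E: nom -38.400 → Σnom=13.980; wc +0.400/-0.459 → slack +0.612/-1.219; half-tol=0.429, Σhalf²=0.268156
  +F: nom +3.000 → Σnom=16.980; wc +0.310/-0.310 → slack +0.922/-1.529; half-tol=0.310, Σhalf²=0.364256
  -G: nom -14.940 → Σnom=2.040; wc +0.290/-0.080 → slack +1.212/-1.609; half-tol=0.185, Σhalf²=0.398481
Nominal = 2.040. Worst-case = [2.040 - 1.609, 2.040 + 1.212] = [0.431, 3.252]. RSS = √0.398481 = 0.631.

nominal=2.040 wc=[0.431,3.252] rss=0.631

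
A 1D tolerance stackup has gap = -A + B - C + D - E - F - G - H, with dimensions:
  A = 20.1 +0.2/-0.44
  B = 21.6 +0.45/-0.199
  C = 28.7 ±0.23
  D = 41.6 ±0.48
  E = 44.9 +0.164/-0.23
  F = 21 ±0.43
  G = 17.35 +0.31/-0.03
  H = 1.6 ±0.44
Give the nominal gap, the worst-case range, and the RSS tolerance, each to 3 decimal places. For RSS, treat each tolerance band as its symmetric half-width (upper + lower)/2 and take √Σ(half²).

nominal=-70.450 wc=[-72.903,-67.720] rss=0.968

Stack each dimension's contribution:
  -A: nom -20.100 → Σnom=-20.100; wc +0.440/-0.200 → slack +0.440/-0.200; half-tol=0.320, Σhalf²=0.102400
  +B: nom +21.600 → Σnom=1.500; wc +0.450/-0.199 → slack +0.890/-0.399; half-tol=0.325, Σhalf²=0.207700
  -C: nom -28.700 → Σnom=-27.200; wc +0.230/-0.230 → slack +1.120/-0.629; half-tol=0.230, Σhalf²=0.260600
  +D: nom +41.600 → Σnom=14.400; wc +0.480/-0.480 → slack +1.600/-1.109; half-tol=0.480, Σhalf²=0.491000
  -E: nom -44.900 → Σnom=-30.500; wc +0.230/-0.164 → slack +1.830/-1.273; half-tol=0.197, Σhalf²=0.529809
  -F: nom -21.000 → Σnom=-51.500; wc +0.430/-0.430 → slack +2.260/-1.703; half-tol=0.430, Σhalf²=0.714709
  -G: nom -17.350 → Σnom=-68.850; wc +0.030/-0.310 → slack +2.290/-2.013; half-tol=0.170, Σhalf²=0.743609
  -H: nom -1.600 → Σnom=-70.450; wc +0.440/-0.440 → slack +2.730/-2.453; half-tol=0.440, Σhalf²=0.937209
Nominal = -70.450. Worst-case = [-70.450 - 2.453, -70.450 + 2.730] = [-72.903, -67.720]. RSS = √0.937209 = 0.968.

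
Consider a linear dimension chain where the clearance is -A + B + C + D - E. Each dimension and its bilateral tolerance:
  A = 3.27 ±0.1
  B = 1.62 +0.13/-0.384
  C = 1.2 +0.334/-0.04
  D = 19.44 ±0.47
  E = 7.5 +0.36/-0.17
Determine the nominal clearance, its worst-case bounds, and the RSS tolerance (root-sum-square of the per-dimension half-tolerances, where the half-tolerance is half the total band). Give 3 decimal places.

Stack each dimension's contribution:
  -A: nom -3.270 → Σnom=-3.270; wc +0.100/-0.100 → slack +0.100/-0.100; half-tol=0.100, Σhalf²=0.010000
  +B: nom +1.620 → Σnom=-1.650; wc +0.130/-0.384 → slack +0.230/-0.484; half-tol=0.257, Σhalf²=0.076049
  +C: nom +1.200 → Σnom=-0.450; wc +0.334/-0.040 → slack +0.564/-0.524; half-tol=0.187, Σhalf²=0.111018
  +D: nom +19.440 → Σnom=18.990; wc +0.470/-0.470 → slack +1.034/-0.994; half-tol=0.470, Σhalf²=0.331918
  -E: nom -7.500 → Σnom=11.490; wc +0.170/-0.360 → slack +1.204/-1.354; half-tol=0.265, Σhalf²=0.402143
Nominal = 11.490. Worst-case = [11.490 - 1.354, 11.490 + 1.204] = [10.136, 12.694]. RSS = √0.402143 = 0.634.

nominal=11.490 wc=[10.136,12.694] rss=0.634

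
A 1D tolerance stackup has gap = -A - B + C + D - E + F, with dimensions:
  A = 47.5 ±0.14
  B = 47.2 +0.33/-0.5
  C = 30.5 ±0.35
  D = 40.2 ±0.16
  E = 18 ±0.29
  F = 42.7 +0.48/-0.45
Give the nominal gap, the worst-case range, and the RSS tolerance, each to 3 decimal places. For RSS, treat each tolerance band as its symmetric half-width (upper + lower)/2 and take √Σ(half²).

nominal=0.700 wc=[-1.020,2.620] rss=0.800

Stack each dimension's contribution:
  -A: nom -47.500 → Σnom=-47.500; wc +0.140/-0.140 → slack +0.140/-0.140; half-tol=0.140, Σhalf²=0.019600
  -B: nom -47.200 → Σnom=-94.700; wc +0.500/-0.330 → slack +0.640/-0.470; half-tol=0.415, Σhalf²=0.191825
  +C: nom +30.500 → Σnom=-64.200; wc +0.350/-0.350 → slack +0.990/-0.820; half-tol=0.350, Σhalf²=0.314325
  +D: nom +40.200 → Σnom=-24.000; wc +0.160/-0.160 → slack +1.150/-0.980; half-tol=0.160, Σhalf²=0.339925
  -E: nom -18.000 → Σnom=-42.000; wc +0.290/-0.290 → slack +1.440/-1.270; half-tol=0.290, Σhalf²=0.424025
  +F: nom +42.700 → Σnom=0.700; wc +0.480/-0.450 → slack +1.920/-1.720; half-tol=0.465, Σhalf²=0.640250
Nominal = 0.700. Worst-case = [0.700 - 1.720, 0.700 + 1.920] = [-1.020, 2.620]. RSS = √0.640250 = 0.800.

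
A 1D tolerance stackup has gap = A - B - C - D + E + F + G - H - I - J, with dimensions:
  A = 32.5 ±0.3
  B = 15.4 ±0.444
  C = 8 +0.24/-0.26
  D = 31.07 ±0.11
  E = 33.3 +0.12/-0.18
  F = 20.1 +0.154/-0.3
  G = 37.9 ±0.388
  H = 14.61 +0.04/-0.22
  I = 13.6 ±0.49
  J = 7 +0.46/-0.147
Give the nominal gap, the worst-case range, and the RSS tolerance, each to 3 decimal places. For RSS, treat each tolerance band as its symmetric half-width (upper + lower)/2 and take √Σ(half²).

nominal=34.120 wc=[31.168,36.753] rss=0.967

Stack each dimension's contribution:
  +A: nom +32.500 → Σnom=32.500; wc +0.300/-0.300 → slack +0.300/-0.300; half-tol=0.300, Σhalf²=0.090000
  -B: nom -15.400 → Σnom=17.100; wc +0.444/-0.444 → slack +0.744/-0.744; half-tol=0.444, Σhalf²=0.287136
  -C: nom -8.000 → Σnom=9.100; wc +0.260/-0.240 → slack +1.004/-0.984; half-tol=0.250, Σhalf²=0.349636
  -D: nom -31.070 → Σnom=-21.970; wc +0.110/-0.110 → slack +1.114/-1.094; half-tol=0.110, Σhalf²=0.361736
  +E: nom +33.300 → Σnom=11.330; wc +0.120/-0.180 → slack +1.234/-1.274; half-tol=0.150, Σhalf²=0.384236
  +F: nom +20.100 → Σnom=31.430; wc +0.154/-0.300 → slack +1.388/-1.574; half-tol=0.227, Σhalf²=0.435765
  +G: nom +37.900 → Σnom=69.330; wc +0.388/-0.388 → slack +1.776/-1.962; half-tol=0.388, Σhalf²=0.586309
  -H: nom -14.610 → Σnom=54.720; wc +0.220/-0.040 → slack +1.996/-2.002; half-tol=0.130, Σhalf²=0.603209
  -I: nom -13.600 → Σnom=41.120; wc +0.490/-0.490 → slack +2.486/-2.492; half-tol=0.490, Σhalf²=0.843309
  -J: nom -7.000 → Σnom=34.120; wc +0.147/-0.460 → slack +2.633/-2.952; half-tol=0.303, Σhalf²=0.935421
Nominal = 34.120. Worst-case = [34.120 - 2.952, 34.120 + 2.633] = [31.168, 36.753]. RSS = √0.935421 = 0.967.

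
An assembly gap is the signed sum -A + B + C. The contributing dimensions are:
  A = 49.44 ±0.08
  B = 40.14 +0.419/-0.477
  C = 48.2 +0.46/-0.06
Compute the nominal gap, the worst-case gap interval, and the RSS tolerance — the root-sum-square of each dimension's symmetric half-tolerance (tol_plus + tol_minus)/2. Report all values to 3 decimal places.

nominal=38.900 wc=[38.283,39.859] rss=0.524

Stack each dimension's contribution:
  -A: nom -49.440 → Σnom=-49.440; wc +0.080/-0.080 → slack +0.080/-0.080; half-tol=0.080, Σhalf²=0.006400
  +B: nom +40.140 → Σnom=-9.300; wc +0.419/-0.477 → slack +0.499/-0.557; half-tol=0.448, Σhalf²=0.207104
  +C: nom +48.200 → Σnom=38.900; wc +0.460/-0.060 → slack +0.959/-0.617; half-tol=0.260, Σhalf²=0.274704
Nominal = 38.900. Worst-case = [38.900 - 0.617, 38.900 + 0.959] = [38.283, 39.859]. RSS = √0.274704 = 0.524.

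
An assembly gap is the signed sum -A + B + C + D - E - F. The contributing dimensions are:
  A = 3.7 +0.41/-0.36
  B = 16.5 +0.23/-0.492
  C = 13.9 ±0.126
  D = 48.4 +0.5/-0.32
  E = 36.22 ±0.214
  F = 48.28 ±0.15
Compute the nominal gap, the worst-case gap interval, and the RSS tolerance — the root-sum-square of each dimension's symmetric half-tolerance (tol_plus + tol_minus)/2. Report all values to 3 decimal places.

Stack each dimension's contribution:
  -A: nom -3.700 → Σnom=-3.700; wc +0.360/-0.410 → slack +0.360/-0.410; half-tol=0.385, Σhalf²=0.148225
  +B: nom +16.500 → Σnom=12.800; wc +0.230/-0.492 → slack +0.590/-0.902; half-tol=0.361, Σhalf²=0.278546
  +C: nom +13.900 → Σnom=26.700; wc +0.126/-0.126 → slack +0.716/-1.028; half-tol=0.126, Σhalf²=0.294422
  +D: nom +48.400 → Σnom=75.100; wc +0.500/-0.320 → slack +1.216/-1.348; half-tol=0.410, Σhalf²=0.462522
  -E: nom -36.220 → Σnom=38.880; wc +0.214/-0.214 → slack +1.430/-1.562; half-tol=0.214, Σhalf²=0.508318
  -F: nom -48.280 → Σnom=-9.400; wc +0.150/-0.150 → slack +1.580/-1.712; half-tol=0.150, Σhalf²=0.530818
Nominal = -9.400. Worst-case = [-9.400 - 1.712, -9.400 + 1.580] = [-11.112, -7.820]. RSS = √0.530818 = 0.729.

nominal=-9.400 wc=[-11.112,-7.820] rss=0.729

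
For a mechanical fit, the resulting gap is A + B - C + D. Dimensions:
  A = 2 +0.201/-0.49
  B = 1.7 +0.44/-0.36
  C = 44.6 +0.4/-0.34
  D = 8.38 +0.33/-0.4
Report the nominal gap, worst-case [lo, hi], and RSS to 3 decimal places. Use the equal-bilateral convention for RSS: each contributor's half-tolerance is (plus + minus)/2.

nominal=-32.520 wc=[-34.170,-31.209] rss=0.741

Stack each dimension's contribution:
  +A: nom +2.000 → Σnom=2.000; wc +0.201/-0.490 → slack +0.201/-0.490; half-tol=0.346, Σhalf²=0.119370
  +B: nom +1.700 → Σnom=3.700; wc +0.440/-0.360 → slack +0.641/-0.850; half-tol=0.400, Σhalf²=0.279370
  -C: nom -44.600 → Σnom=-40.900; wc +0.340/-0.400 → slack +0.981/-1.250; half-tol=0.370, Σhalf²=0.416270
  +D: nom +8.380 → Σnom=-32.520; wc +0.330/-0.400 → slack +1.311/-1.650; half-tol=0.365, Σhalf²=0.549495
Nominal = -32.520. Worst-case = [-32.520 - 1.650, -32.520 + 1.311] = [-34.170, -31.209]. RSS = √0.549495 = 0.741.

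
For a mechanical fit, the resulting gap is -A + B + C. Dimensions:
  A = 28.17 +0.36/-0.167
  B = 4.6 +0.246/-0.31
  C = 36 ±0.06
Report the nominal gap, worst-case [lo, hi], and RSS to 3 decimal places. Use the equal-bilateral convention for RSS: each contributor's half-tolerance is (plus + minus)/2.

Stack each dimension's contribution:
  -A: nom -28.170 → Σnom=-28.170; wc +0.167/-0.360 → slack +0.167/-0.360; half-tol=0.264, Σhalf²=0.069432
  +B: nom +4.600 → Σnom=-23.570; wc +0.246/-0.310 → slack +0.413/-0.670; half-tol=0.278, Σhalf²=0.146716
  +C: nom +36.000 → Σnom=12.430; wc +0.060/-0.060 → slack +0.473/-0.730; half-tol=0.060, Σhalf²=0.150316
Nominal = 12.430. Worst-case = [12.430 - 0.730, 12.430 + 0.473] = [11.700, 12.903]. RSS = √0.150316 = 0.388.

nominal=12.430 wc=[11.700,12.903] rss=0.388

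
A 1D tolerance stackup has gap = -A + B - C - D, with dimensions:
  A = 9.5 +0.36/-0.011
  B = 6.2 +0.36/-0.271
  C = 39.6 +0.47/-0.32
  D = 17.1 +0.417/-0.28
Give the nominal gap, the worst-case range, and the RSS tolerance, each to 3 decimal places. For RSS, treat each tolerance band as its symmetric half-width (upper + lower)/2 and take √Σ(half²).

nominal=-60.000 wc=[-61.518,-59.029] rss=0.641

Stack each dimension's contribution:
  -A: nom -9.500 → Σnom=-9.500; wc +0.011/-0.360 → slack +0.011/-0.360; half-tol=0.185, Σhalf²=0.034410
  +B: nom +6.200 → Σnom=-3.300; wc +0.360/-0.271 → slack +0.371/-0.631; half-tol=0.316, Σhalf²=0.133951
  -C: nom -39.600 → Σnom=-42.900; wc +0.320/-0.470 → slack +0.691/-1.101; half-tol=0.395, Σhalf²=0.289976
  -D: nom -17.100 → Σnom=-60.000; wc +0.280/-0.417 → slack +0.971/-1.518; half-tol=0.349, Σhalf²=0.411428
Nominal = -60.000. Worst-case = [-60.000 - 1.518, -60.000 + 0.971] = [-61.518, -59.029]. RSS = √0.411428 = 0.641.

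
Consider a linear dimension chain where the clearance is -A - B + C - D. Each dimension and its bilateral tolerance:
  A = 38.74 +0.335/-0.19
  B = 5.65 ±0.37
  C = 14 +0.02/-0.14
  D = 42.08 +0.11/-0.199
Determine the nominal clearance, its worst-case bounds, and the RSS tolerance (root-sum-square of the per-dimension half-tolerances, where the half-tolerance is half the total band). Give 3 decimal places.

nominal=-72.470 wc=[-73.425,-71.691] rss=0.486

Stack each dimension's contribution:
  -A: nom -38.740 → Σnom=-38.740; wc +0.190/-0.335 → slack +0.190/-0.335; half-tol=0.263, Σhalf²=0.068906
  -B: nom -5.650 → Σnom=-44.390; wc +0.370/-0.370 → slack +0.560/-0.705; half-tol=0.370, Σhalf²=0.205806
  +C: nom +14.000 → Σnom=-30.390; wc +0.020/-0.140 → slack +0.580/-0.845; half-tol=0.080, Σhalf²=0.212206
  -D: nom -42.080 → Σnom=-72.470; wc +0.199/-0.110 → slack +0.779/-0.955; half-tol=0.154, Σhalf²=0.236076
Nominal = -72.470. Worst-case = [-72.470 - 0.955, -72.470 + 0.779] = [-73.425, -71.691]. RSS = √0.236076 = 0.486.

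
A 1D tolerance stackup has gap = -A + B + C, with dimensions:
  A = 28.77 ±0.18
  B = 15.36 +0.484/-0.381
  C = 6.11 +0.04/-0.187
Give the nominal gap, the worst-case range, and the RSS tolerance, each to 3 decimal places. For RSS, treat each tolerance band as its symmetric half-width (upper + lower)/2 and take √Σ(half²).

Stack each dimension's contribution:
  -A: nom -28.770 → Σnom=-28.770; wc +0.180/-0.180 → slack +0.180/-0.180; half-tol=0.180, Σhalf²=0.032400
  +B: nom +15.360 → Σnom=-13.410; wc +0.484/-0.381 → slack +0.664/-0.561; half-tol=0.432, Σhalf²=0.219456
  +C: nom +6.110 → Σnom=-7.300; wc +0.040/-0.187 → slack +0.704/-0.748; half-tol=0.114, Σhalf²=0.232339
Nominal = -7.300. Worst-case = [-7.300 - 0.748, -7.300 + 0.704] = [-8.048, -6.596]. RSS = √0.232339 = 0.482.

nominal=-7.300 wc=[-8.048,-6.596] rss=0.482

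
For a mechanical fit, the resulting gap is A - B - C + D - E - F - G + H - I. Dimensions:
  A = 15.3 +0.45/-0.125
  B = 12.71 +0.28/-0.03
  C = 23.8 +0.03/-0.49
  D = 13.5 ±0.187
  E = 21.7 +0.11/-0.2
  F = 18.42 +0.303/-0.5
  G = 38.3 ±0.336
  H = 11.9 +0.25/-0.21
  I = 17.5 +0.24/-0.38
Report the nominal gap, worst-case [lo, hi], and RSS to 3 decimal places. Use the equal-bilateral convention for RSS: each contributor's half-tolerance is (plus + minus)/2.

nominal=-91.730 wc=[-93.551,-88.907] rss=0.810

Stack each dimension's contribution:
  +A: nom +15.300 → Σnom=15.300; wc +0.450/-0.125 → slack +0.450/-0.125; half-tol=0.287, Σhalf²=0.082656
  -B: nom -12.710 → Σnom=2.590; wc +0.030/-0.280 → slack +0.480/-0.405; half-tol=0.155, Σhalf²=0.106681
  -C: nom -23.800 → Σnom=-21.210; wc +0.490/-0.030 → slack +0.970/-0.435; half-tol=0.260, Σhalf²=0.174281
  +D: nom +13.500 → Σnom=-7.710; wc +0.187/-0.187 → slack +1.157/-0.622; half-tol=0.187, Σhalf²=0.209250
  -E: nom -21.700 → Σnom=-29.410; wc +0.200/-0.110 → slack +1.357/-0.732; half-tol=0.155, Σhalf²=0.233275
  -F: nom -18.420 → Σnom=-47.830; wc +0.500/-0.303 → slack +1.857/-1.035; half-tol=0.401, Σhalf²=0.394477
  -G: nom -38.300 → Σnom=-86.130; wc +0.336/-0.336 → slack +2.193/-1.371; half-tol=0.336, Σhalf²=0.507373
  +H: nom +11.900 → Σnom=-74.230; wc +0.250/-0.210 → slack +2.443/-1.581; half-tol=0.230, Σhalf²=0.560273
  -I: nom -17.500 → Σnom=-91.730; wc +0.380/-0.240 → slack +2.823/-1.821; half-tol=0.310, Σhalf²=0.656373
Nominal = -91.730. Worst-case = [-91.730 - 1.821, -91.730 + 2.823] = [-93.551, -88.907]. RSS = √0.656373 = 0.810.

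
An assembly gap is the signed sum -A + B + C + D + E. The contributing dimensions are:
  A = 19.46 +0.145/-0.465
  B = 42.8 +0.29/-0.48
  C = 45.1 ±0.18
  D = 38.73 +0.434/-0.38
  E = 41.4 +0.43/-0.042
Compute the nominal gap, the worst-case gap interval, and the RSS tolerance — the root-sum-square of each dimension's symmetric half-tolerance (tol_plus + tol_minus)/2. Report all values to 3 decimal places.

Stack each dimension's contribution:
  -A: nom -19.460 → Σnom=-19.460; wc +0.465/-0.145 → slack +0.465/-0.145; half-tol=0.305, Σhalf²=0.093025
  +B: nom +42.800 → Σnom=23.340; wc +0.290/-0.480 → slack +0.755/-0.625; half-tol=0.385, Σhalf²=0.241250
  +C: nom +45.100 → Σnom=68.440; wc +0.180/-0.180 → slack +0.935/-0.805; half-tol=0.180, Σhalf²=0.273650
  +D: nom +38.730 → Σnom=107.170; wc +0.434/-0.380 → slack +1.369/-1.185; half-tol=0.407, Σhalf²=0.439299
  +E: nom +41.400 → Σnom=148.570; wc +0.430/-0.042 → slack +1.799/-1.227; half-tol=0.236, Σhalf²=0.494995
Nominal = 148.570. Worst-case = [148.570 - 1.227, 148.570 + 1.799] = [147.343, 150.369]. RSS = √0.494995 = 0.704.

nominal=148.570 wc=[147.343,150.369] rss=0.704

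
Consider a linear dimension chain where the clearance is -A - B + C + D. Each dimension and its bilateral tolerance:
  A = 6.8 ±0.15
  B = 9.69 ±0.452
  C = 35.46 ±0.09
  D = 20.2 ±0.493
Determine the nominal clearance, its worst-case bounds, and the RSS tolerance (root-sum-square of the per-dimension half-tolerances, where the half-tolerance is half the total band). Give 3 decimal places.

nominal=39.170 wc=[37.985,40.355] rss=0.691

Stack each dimension's contribution:
  -A: nom -6.800 → Σnom=-6.800; wc +0.150/-0.150 → slack +0.150/-0.150; half-tol=0.150, Σhalf²=0.022500
  -B: nom -9.690 → Σnom=-16.490; wc +0.452/-0.452 → slack +0.602/-0.602; half-tol=0.452, Σhalf²=0.226804
  +C: nom +35.460 → Σnom=18.970; wc +0.090/-0.090 → slack +0.692/-0.692; half-tol=0.090, Σhalf²=0.234904
  +D: nom +20.200 → Σnom=39.170; wc +0.493/-0.493 → slack +1.185/-1.185; half-tol=0.493, Σhalf²=0.477953
Nominal = 39.170. Worst-case = [39.170 - 1.185, 39.170 + 1.185] = [37.985, 40.355]. RSS = √0.477953 = 0.691.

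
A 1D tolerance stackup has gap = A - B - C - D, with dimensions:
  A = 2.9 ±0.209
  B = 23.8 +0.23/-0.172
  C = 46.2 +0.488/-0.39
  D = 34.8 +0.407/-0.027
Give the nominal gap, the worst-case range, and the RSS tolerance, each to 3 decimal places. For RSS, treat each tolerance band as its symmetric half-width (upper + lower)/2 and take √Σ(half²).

Stack each dimension's contribution:
  +A: nom +2.900 → Σnom=2.900; wc +0.209/-0.209 → slack +0.209/-0.209; half-tol=0.209, Σhalf²=0.043681
  -B: nom -23.800 → Σnom=-20.900; wc +0.172/-0.230 → slack +0.381/-0.439; half-tol=0.201, Σhalf²=0.084082
  -C: nom -46.200 → Σnom=-67.100; wc +0.390/-0.488 → slack +0.771/-0.927; half-tol=0.439, Σhalf²=0.276803
  -D: nom -34.800 → Σnom=-101.900; wc +0.027/-0.407 → slack +0.798/-1.334; half-tol=0.217, Σhalf²=0.323892
Nominal = -101.900. Worst-case = [-101.900 - 1.334, -101.900 + 0.798] = [-103.234, -101.102]. RSS = √0.323892 = 0.569.

nominal=-101.900 wc=[-103.234,-101.102] rss=0.569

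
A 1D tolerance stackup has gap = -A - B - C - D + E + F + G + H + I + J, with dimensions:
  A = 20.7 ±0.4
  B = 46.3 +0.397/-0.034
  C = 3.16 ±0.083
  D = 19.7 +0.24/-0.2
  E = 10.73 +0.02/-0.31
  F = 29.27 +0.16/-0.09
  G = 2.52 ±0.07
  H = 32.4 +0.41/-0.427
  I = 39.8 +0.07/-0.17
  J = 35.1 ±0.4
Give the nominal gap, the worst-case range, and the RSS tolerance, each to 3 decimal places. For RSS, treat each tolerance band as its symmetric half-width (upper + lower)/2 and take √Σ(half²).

Stack each dimension's contribution:
  -A: nom -20.700 → Σnom=-20.700; wc +0.400/-0.400 → slack +0.400/-0.400; half-tol=0.400, Σhalf²=0.160000
  -B: nom -46.300 → Σnom=-67.000; wc +0.034/-0.397 → slack +0.434/-0.797; half-tol=0.216, Σhalf²=0.206440
  -C: nom -3.160 → Σnom=-70.160; wc +0.083/-0.083 → slack +0.517/-0.880; half-tol=0.083, Σhalf²=0.213329
  -D: nom -19.700 → Σnom=-89.860; wc +0.200/-0.240 → slack +0.717/-1.120; half-tol=0.220, Σhalf²=0.261729
  +E: nom +10.730 → Σnom=-79.130; wc +0.020/-0.310 → slack +0.737/-1.430; half-tol=0.165, Σhalf²=0.288954
  +F: nom +29.270 → Σnom=-49.860; wc +0.160/-0.090 → slack +0.897/-1.520; half-tol=0.125, Σhalf²=0.304579
  +G: nom +2.520 → Σnom=-47.340; wc +0.070/-0.070 → slack +0.967/-1.590; half-tol=0.070, Σhalf²=0.309479
  +H: nom +32.400 → Σnom=-14.940; wc +0.410/-0.427 → slack +1.377/-2.017; half-tol=0.418, Σhalf²=0.484622
  +I: nom +39.800 → Σnom=24.860; wc +0.070/-0.170 → slack +1.447/-2.187; half-tol=0.120, Σhalf²=0.499022
  +J: nom +35.100 → Σnom=59.960; wc +0.400/-0.400 → slack +1.847/-2.587; half-tol=0.400, Σhalf²=0.659022
Nominal = 59.960. Worst-case = [59.960 - 2.587, 59.960 + 1.847] = [57.373, 61.807]. RSS = √0.659022 = 0.812.

nominal=59.960 wc=[57.373,61.807] rss=0.812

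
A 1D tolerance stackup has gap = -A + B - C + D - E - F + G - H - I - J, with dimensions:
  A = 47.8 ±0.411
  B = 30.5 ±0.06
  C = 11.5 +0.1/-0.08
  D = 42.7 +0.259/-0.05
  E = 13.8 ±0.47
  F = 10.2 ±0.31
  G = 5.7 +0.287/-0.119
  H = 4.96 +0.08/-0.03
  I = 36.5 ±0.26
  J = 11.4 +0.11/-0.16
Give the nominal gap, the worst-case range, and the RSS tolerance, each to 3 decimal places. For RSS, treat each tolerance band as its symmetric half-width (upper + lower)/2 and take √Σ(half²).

nominal=-57.260 wc=[-59.230,-54.933] rss=0.807

Stack each dimension's contribution:
  -A: nom -47.800 → Σnom=-47.800; wc +0.411/-0.411 → slack +0.411/-0.411; half-tol=0.411, Σhalf²=0.168921
  +B: nom +30.500 → Σnom=-17.300; wc +0.060/-0.060 → slack +0.471/-0.471; half-tol=0.060, Σhalf²=0.172521
  -C: nom -11.500 → Σnom=-28.800; wc +0.080/-0.100 → slack +0.551/-0.571; half-tol=0.090, Σhalf²=0.180621
  +D: nom +42.700 → Σnom=13.900; wc +0.259/-0.050 → slack +0.810/-0.621; half-tol=0.154, Σhalf²=0.204491
  -E: nom -13.800 → Σnom=0.100; wc +0.470/-0.470 → slack +1.280/-1.091; half-tol=0.470, Σhalf²=0.425391
  -F: nom -10.200 → Σnom=-10.100; wc +0.310/-0.310 → slack +1.590/-1.401; half-tol=0.310, Σhalf²=0.521491
  +G: nom +5.700 → Σnom=-4.400; wc +0.287/-0.119 → slack +1.877/-1.520; half-tol=0.203, Σhalf²=0.562700
  -H: nom -4.960 → Σnom=-9.360; wc +0.030/-0.080 → slack +1.907/-1.600; half-tol=0.055, Σhalf²=0.565725
  -I: nom -36.500 → Σnom=-45.860; wc +0.260/-0.260 → slack +2.167/-1.860; half-tol=0.260, Σhalf²=0.633325
  -J: nom -11.400 → Σnom=-57.260; wc +0.160/-0.110 → slack +2.327/-1.970; half-tol=0.135, Σhalf²=0.651550
Nominal = -57.260. Worst-case = [-57.260 - 1.970, -57.260 + 2.327] = [-59.230, -54.933]. RSS = √0.651550 = 0.807.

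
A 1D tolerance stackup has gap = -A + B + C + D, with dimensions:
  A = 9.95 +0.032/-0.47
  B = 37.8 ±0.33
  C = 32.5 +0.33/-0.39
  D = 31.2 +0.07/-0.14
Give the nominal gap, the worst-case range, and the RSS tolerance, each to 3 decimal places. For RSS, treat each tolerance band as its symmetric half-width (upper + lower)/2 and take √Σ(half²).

Stack each dimension's contribution:
  -A: nom -9.950 → Σnom=-9.950; wc +0.470/-0.032 → slack +0.470/-0.032; half-tol=0.251, Σhalf²=0.063001
  +B: nom +37.800 → Σnom=27.850; wc +0.330/-0.330 → slack +0.800/-0.362; half-tol=0.330, Σhalf²=0.171901
  +C: nom +32.500 → Σnom=60.350; wc +0.330/-0.390 → slack +1.130/-0.752; half-tol=0.360, Σhalf²=0.301501
  +D: nom +31.200 → Σnom=91.550; wc +0.070/-0.140 → slack +1.200/-0.892; half-tol=0.105, Σhalf²=0.312526
Nominal = 91.550. Worst-case = [91.550 - 0.892, 91.550 + 1.200] = [90.658, 92.750]. RSS = √0.312526 = 0.559.

nominal=91.550 wc=[90.658,92.750] rss=0.559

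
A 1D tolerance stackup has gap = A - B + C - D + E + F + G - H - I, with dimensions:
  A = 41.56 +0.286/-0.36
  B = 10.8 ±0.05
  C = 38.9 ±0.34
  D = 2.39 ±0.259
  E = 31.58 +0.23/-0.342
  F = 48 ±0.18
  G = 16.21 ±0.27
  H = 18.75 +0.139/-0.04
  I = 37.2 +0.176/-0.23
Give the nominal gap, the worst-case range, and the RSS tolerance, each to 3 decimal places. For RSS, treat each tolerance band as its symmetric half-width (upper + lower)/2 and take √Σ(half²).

Stack each dimension's contribution:
  +A: nom +41.560 → Σnom=41.560; wc +0.286/-0.360 → slack +0.286/-0.360; half-tol=0.323, Σhalf²=0.104329
  -B: nom -10.800 → Σnom=30.760; wc +0.050/-0.050 → slack +0.336/-0.410; half-tol=0.050, Σhalf²=0.106829
  +C: nom +38.900 → Σnom=69.660; wc +0.340/-0.340 → slack +0.676/-0.750; half-tol=0.340, Σhalf²=0.222429
  -D: nom -2.390 → Σnom=67.270; wc +0.259/-0.259 → slack +0.935/-1.009; half-tol=0.259, Σhalf²=0.289510
  +E: nom +31.580 → Σnom=98.850; wc +0.230/-0.342 → slack +1.165/-1.351; half-tol=0.286, Σhalf²=0.371306
  +F: nom +48.000 → Σnom=146.850; wc +0.180/-0.180 → slack +1.345/-1.531; half-tol=0.180, Σhalf²=0.403706
  +G: nom +16.210 → Σnom=163.060; wc +0.270/-0.270 → slack +1.615/-1.801; half-tol=0.270, Σhalf²=0.476606
  -H: nom -18.750 → Σnom=144.310; wc +0.040/-0.139 → slack +1.655/-1.940; half-tol=0.090, Σhalf²=0.484616
  -I: nom -37.200 → Σnom=107.110; wc +0.230/-0.176 → slack +1.885/-2.116; half-tol=0.203, Σhalf²=0.525825
Nominal = 107.110. Worst-case = [107.110 - 2.116, 107.110 + 1.885] = [104.994, 108.995]. RSS = √0.525825 = 0.725.

nominal=107.110 wc=[104.994,108.995] rss=0.725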